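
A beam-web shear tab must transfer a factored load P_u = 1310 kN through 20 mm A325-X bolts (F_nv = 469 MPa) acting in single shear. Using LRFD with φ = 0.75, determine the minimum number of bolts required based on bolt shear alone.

A_b = π·20²/4 = 314.2 mm².
Per-bolt design strength φR_n = 0.75 × 469 × 314.2 × 1 / 1000 = 110.5 kN.
n ≥ 1310 / 110.5 = 11.85 → use 12 bolts.

12 bolts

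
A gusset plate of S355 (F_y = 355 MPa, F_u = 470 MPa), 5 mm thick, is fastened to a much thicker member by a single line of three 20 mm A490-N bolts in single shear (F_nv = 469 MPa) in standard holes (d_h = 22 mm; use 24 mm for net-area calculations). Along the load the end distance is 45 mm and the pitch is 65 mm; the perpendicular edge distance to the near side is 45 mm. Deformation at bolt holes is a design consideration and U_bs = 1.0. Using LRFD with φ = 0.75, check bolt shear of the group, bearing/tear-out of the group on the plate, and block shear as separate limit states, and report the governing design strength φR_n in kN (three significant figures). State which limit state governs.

180 kN (block shear governs)

Bolt shear: A_b = π·20²/4 = 314.2 mm²; R_n = 469 × 314.2 × 3 × 1 / 1000 = 442 kN → 0.75 × 442 = 332 kN.
Bearing: edge l_c = 34, r_n = 95.88 kN; interior l_c = 43, r_n = 112.8 kN; R_n = 95.88 + 2·112.8 = 321.5 kN → 241 kN.
Block shear: A_gv = 875, A_nv = 575, A_nt = 165 mm²; R_n = min(0.6F_uA_nv, 0.6F_yA_gv) + U_bs·F_u·A_nt = 239.7 kN → 180 kN.
Block shear governs: 180 kN.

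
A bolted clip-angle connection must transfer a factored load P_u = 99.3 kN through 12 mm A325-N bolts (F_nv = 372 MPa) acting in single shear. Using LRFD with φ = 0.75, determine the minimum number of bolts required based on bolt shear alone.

A_b = π·12²/4 = 113.1 mm².
Per-bolt design strength φR_n = 0.75 × 372 × 113.1 × 1 / 1000 = 31.55 kN.
n ≥ 99.3 / 31.55 = 3.147 → use 4 bolts.

4 bolts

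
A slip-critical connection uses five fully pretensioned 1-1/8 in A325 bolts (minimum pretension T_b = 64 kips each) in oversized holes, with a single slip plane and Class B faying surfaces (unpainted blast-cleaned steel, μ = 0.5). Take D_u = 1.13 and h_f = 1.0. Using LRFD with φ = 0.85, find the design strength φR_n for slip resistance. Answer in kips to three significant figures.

154 kips

R_n = μ · D_u · h_f · T_b · n_s · n_b = 0.5 × 1.13 × 1.0 × 64 × 1 × 5 = 180.8 kips.
Design strength φR_n = 0.85 × 180.8 = 154 kips.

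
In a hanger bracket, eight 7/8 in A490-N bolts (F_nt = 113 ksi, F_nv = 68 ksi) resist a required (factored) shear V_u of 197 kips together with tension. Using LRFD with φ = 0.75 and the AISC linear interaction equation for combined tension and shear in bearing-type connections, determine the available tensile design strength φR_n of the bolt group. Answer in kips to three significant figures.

203 kips

A_b = π·0.875²/4 = 0.6013 in²; f_rv = 197 / (8 × 0.6013) = 40.95 ksi.
F'_nt = 1.3 F_nt − (F_nt / φF_nv) f_rv = 1.3·113 − (113/(0.75·68))·40.95 = 56.16 ksi, capped at F_nt → F'_nt = 56.16 ksi.
R_n = F'_nt · A_b · n = 56.16 × 0.6013 × 8 = 270.2 kips.
Design strength φR_n = 0.75 × 270.2 = 203 kips.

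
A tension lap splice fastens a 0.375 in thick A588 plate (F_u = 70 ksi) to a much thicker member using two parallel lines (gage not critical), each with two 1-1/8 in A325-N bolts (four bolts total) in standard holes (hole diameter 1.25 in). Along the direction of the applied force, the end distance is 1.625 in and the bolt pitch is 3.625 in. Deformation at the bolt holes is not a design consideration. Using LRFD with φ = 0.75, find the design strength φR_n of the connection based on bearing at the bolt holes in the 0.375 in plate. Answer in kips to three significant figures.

192 kips

Per bolt r_n = 1.5 l_c t F_u ≤ 3.0 d t F_u; upper limit = 3.0 × 1.125 × 0.375 × 70 = 88.59 kips.
Edge bolt: l_c = 1.625 − 1.25/2 = 1 in → 1.5 × 1 × 0.375 × 70 = 39.38 → r_n = 39.38 kips.
Interior bolts: l_c = 3.625 − 1.25 = 2.375 in → 1.5 × 2.375 × 0.375 × 70 = 93.52 → r_n = 88.59 kips.
R_n = 2 × 39.38 + 2 × 88.59 = 255.9 kips.
Design strength φR_n = 0.75 × 255.9 = 192 kips.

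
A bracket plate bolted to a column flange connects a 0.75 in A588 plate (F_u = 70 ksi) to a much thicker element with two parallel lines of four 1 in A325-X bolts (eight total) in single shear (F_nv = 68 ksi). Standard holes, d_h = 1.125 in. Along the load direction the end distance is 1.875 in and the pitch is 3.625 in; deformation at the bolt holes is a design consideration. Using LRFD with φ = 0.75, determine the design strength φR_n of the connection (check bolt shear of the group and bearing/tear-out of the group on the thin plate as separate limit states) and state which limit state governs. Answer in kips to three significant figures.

320 kips (bolt shear governs)

Bolt shear: A_b = π·1²/4 = 0.7854 in²; R_n = 68 × 0.7854 × 8 × 1 = 427.3 kips → 0.75 × 427.3 = 320 kips.
Bearing (1.2 l_c t F_u ≤ 2.4 d t F_u): upper limit = 2.4·1·0.75·70 = 126 kips.
  Edge l_c = 1.875 − 1.125/2 = 1.312 → r_n = 82.69 kips; interior l_c = 3.625 − 1.125 = 2.5 → r_n = 126 kips.
  R_n,bearing = 2·82.69 + 6·126 = 921.4 kips → 0.75 × 921.4 = 691 kips.
Bolt shear governs: 320 kips.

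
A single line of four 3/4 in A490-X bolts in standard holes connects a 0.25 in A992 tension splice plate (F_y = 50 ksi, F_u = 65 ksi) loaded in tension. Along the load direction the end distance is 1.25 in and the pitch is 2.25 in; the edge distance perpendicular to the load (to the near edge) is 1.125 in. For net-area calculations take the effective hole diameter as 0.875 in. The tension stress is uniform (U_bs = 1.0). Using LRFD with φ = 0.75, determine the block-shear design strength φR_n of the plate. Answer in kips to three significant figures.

Shear plane L_v = 1.25 + 3·2.25 = 8 in; A_gv = 8 × 0.25 = 2 in².
A_nv = (8 − 3.5·0.875) × 0.25 = 1.234 in².
A_nt = (1.125 − 0.5·0.875) × 0.25 = 0.1719 in².
0.6 F_u A_nv = 48.14 kips; 0.6 F_y A_gv = 60 kips → shear rupture governs the shear term.
R_n = 48.14 + 1.0 × 65 × 0.1719 = 59.31 kips.
Design strength φR_n = 0.75 × 59.31 = 44.5 kips.

44.5 kips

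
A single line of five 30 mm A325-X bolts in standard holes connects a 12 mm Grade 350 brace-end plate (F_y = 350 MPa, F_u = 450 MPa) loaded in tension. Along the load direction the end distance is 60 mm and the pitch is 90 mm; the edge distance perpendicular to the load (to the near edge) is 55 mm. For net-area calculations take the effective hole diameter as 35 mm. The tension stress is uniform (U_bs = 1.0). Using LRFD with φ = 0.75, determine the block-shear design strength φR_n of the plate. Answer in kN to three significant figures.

790 kN

Shear plane L_v = 60 + 4·90 = 420 mm; A_gv = 420 × 12 = 5040 mm².
A_nv = (420 − 4.5·35) × 12 = 3150 mm².
A_nt = (55 − 0.5·35) × 12 = 450 mm².
0.6 F_u A_nv = 850.5 kN; 0.6 F_y A_gv = 1058 kN → shear rupture governs the shear term.
R_n = 850.5 + 1.0 × 450 × 450 / 1000 = 1053 kN.
Design strength φR_n = 0.75 × 1053 = 790 kN.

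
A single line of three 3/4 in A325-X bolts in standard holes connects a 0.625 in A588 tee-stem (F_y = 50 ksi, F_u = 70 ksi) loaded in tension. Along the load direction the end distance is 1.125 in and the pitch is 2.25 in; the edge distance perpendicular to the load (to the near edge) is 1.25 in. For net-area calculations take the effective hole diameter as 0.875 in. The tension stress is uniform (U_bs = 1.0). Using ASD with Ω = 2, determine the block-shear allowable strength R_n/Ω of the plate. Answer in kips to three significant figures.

Shear plane L_v = 1.125 + 2·2.25 = 5.625 in; A_gv = 5.625 × 0.625 = 3.516 in².
A_nv = (5.625 − 2.5·0.875) × 0.625 = 2.148 in².
A_nt = (1.25 − 0.5·0.875) × 0.625 = 0.5078 in².
0.6 F_u A_nv = 90.23 kips; 0.6 F_y A_gv = 105.5 kips → shear rupture governs the shear term.
R_n = 90.23 + 1.0 × 70 × 0.5078 = 125.8 kips.
Allowable strength R_n/Ω = 125.8 / 2 = 62.9 kips.

62.9 kips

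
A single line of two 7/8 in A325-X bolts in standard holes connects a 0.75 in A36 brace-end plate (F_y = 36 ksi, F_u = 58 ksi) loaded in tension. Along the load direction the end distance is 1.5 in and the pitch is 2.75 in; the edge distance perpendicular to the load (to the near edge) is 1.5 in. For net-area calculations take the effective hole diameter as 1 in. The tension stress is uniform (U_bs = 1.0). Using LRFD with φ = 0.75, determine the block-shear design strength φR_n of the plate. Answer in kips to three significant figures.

84.3 kips

Shear plane L_v = 1.5 + 1·2.75 = 4.25 in; A_gv = 4.25 × 0.75 = 3.188 in².
A_nv = (4.25 − 1.5·1) × 0.75 = 2.062 in².
A_nt = (1.5 − 0.5·1) × 0.75 = 0.75 in².
0.6 F_u A_nv = 71.77 kips; 0.6 F_y A_gv = 68.85 kips → shear yielding governs the shear term.
R_n = 68.85 + 1.0 × 58 × 0.75 = 112.3 kips.
Design strength φR_n = 0.75 × 112.3 = 84.3 kips.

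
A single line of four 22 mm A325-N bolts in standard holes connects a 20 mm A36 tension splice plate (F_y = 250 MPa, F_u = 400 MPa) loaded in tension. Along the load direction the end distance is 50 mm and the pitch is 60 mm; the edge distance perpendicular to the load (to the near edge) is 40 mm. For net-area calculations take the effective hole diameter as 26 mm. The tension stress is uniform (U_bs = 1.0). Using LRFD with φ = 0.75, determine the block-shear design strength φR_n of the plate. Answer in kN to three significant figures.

Shear plane L_v = 50 + 3·60 = 230 mm; A_gv = 230 × 20 = 4600 mm².
A_nv = (230 − 3.5·26) × 20 = 2780 mm².
A_nt = (40 − 0.5·26) × 20 = 540 mm².
0.6 F_u A_nv = 667.2 kN; 0.6 F_y A_gv = 690 kN → shear rupture governs the shear term.
R_n = 667.2 + 1.0 × 400 × 540 / 1000 = 883.2 kN.
Design strength φR_n = 0.75 × 883.2 = 662 kN.

662 kN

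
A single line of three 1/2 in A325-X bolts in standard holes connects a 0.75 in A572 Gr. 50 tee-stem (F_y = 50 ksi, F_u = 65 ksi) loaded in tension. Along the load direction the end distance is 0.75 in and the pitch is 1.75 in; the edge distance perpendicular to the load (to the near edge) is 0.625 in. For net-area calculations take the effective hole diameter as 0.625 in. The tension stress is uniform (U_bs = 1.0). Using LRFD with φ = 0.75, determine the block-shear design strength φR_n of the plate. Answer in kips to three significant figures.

70.4 kips

Shear plane L_v = 0.75 + 2·1.75 = 4.25 in; A_gv = 4.25 × 0.75 = 3.188 in².
A_nv = (4.25 − 2.5·0.625) × 0.75 = 2.016 in².
A_nt = (0.625 − 0.5·0.625) × 0.75 = 0.2344 in².
0.6 F_u A_nv = 78.61 kips; 0.6 F_y A_gv = 95.62 kips → shear rupture governs the shear term.
R_n = 78.61 + 1.0 × 65 × 0.2344 = 93.84 kips.
Design strength φR_n = 0.75 × 93.84 = 70.4 kips.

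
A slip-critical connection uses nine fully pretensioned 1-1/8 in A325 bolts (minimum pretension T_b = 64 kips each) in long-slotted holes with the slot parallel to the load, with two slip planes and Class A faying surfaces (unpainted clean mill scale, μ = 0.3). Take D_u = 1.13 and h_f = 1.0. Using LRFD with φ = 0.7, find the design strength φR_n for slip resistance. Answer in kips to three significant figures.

273 kips

R_n = μ · D_u · h_f · T_b · n_s · n_b = 0.3 × 1.13 × 1.0 × 64 × 2 × 9 = 390.5 kips.
Design strength φR_n = 0.7 × 390.5 = 273 kips.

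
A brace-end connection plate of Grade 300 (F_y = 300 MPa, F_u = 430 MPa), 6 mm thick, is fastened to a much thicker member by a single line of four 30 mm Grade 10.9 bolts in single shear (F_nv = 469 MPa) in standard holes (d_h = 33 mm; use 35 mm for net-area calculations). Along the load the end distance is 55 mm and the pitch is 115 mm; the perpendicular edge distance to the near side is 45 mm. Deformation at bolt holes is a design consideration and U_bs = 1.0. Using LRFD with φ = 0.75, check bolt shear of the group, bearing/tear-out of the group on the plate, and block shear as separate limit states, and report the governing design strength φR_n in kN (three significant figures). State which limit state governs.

375 kN (block shear governs)

Bolt shear: A_b = π·30²/4 = 706.9 mm²; R_n = 469 × 706.9 × 4 × 1 / 1000 = 1326 kN → 0.75 × 1326 = 995 kN.
Bearing: edge l_c = 38.5, r_n = 119.2 kN; interior l_c = 82, r_n = 185.8 kN; R_n = 119.2 + 3·185.8 = 676.5 kN → 507 kN.
Block shear: A_gv = 2400, A_nv = 1665, A_nt = 165 mm²; R_n = min(0.6F_uA_nv, 0.6F_yA_gv) + U_bs·F_u·A_nt = 500.5 kN → 375 kN.
Block shear governs: 375 kN.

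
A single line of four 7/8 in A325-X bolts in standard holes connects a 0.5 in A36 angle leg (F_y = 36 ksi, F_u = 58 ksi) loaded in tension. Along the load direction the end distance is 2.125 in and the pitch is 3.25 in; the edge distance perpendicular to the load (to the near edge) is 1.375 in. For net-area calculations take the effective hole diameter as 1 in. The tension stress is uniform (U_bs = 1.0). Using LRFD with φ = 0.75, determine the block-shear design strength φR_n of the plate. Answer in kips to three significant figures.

115 kips

Shear plane L_v = 2.125 + 3·3.25 = 11.88 in; A_gv = 11.88 × 0.5 = 5.938 in².
A_nv = (11.88 − 3.5·1) × 0.5 = 4.188 in².
A_nt = (1.375 − 0.5·1) × 0.5 = 0.4375 in².
0.6 F_u A_nv = 145.7 kips; 0.6 F_y A_gv = 128.2 kips → shear yielding governs the shear term.
R_n = 128.2 + 1.0 × 58 × 0.4375 = 153.6 kips.
Design strength φR_n = 0.75 × 153.6 = 115 kips.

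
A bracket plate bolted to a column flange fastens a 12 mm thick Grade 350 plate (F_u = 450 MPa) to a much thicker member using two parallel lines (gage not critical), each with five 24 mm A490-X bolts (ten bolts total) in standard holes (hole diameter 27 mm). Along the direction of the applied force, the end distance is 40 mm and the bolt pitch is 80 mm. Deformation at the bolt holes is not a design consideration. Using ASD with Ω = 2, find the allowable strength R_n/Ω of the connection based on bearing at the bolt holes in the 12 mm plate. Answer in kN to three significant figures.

Per bolt r_n = 1.5 l_c t F_u ≤ 3.0 d t F_u; upper limit = 3.0 × 24 × 12 × 450 / 1000 = 388.8 kN.
Edge bolt: l_c = 40 − 27/2 = 26.5 mm → 1.5 × 26.5 × 12 × 450 / 1000 = 214.7 → r_n = 214.7 kN.
Interior bolts: l_c = 80 − 27 = 53 mm → 1.5 × 53 × 12 × 450 / 1000 = 429.3 → r_n = 388.8 kN.
R_n = 2 × 214.7 + 8 × 388.8 = 3540 kN.
Allowable strength R_n/Ω = 3540 / 2 = 1770 kN.

1770 kN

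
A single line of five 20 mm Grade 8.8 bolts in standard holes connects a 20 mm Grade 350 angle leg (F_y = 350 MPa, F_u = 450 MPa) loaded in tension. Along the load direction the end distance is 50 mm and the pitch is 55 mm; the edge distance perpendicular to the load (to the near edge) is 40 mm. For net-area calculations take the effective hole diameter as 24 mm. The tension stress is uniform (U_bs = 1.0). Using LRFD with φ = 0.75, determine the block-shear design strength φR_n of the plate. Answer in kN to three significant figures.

Shear plane L_v = 50 + 4·55 = 270 mm; A_gv = 270 × 20 = 5400 mm².
A_nv = (270 − 4.5·24) × 20 = 3240 mm².
A_nt = (40 − 0.5·24) × 20 = 560 mm².
0.6 F_u A_nv = 874.8 kN; 0.6 F_y A_gv = 1134 kN → shear rupture governs the shear term.
R_n = 874.8 + 1.0 × 450 × 560 / 1000 = 1127 kN.
Design strength φR_n = 0.75 × 1127 = 845 kN.

845 kN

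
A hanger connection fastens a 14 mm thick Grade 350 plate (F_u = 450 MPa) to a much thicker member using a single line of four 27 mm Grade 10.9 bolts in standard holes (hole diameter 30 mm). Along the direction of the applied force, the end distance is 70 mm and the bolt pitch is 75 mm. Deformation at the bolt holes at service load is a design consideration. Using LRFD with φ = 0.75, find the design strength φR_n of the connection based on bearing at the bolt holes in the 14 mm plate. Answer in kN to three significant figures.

1070 kN

Per bolt r_n = 1.2 l_c t F_u ≤ 2.4 d t F_u; upper limit = 2.4 × 27 × 14 × 450 / 1000 = 408.2 kN.
Edge bolt: l_c = 70 − 30/2 = 55 mm → 1.2 × 55 × 14 × 450 / 1000 = 415.8 → r_n = 408.2 kN.
Interior bolts: l_c = 75 − 30 = 45 mm → 1.2 × 45 × 14 × 450 / 1000 = 340.2 → r_n = 340.2 kN.
R_n = 1 × 408.2 + 3 × 340.2 = 1429 kN.
Design strength φR_n = 0.75 × 1429 = 1070 kN.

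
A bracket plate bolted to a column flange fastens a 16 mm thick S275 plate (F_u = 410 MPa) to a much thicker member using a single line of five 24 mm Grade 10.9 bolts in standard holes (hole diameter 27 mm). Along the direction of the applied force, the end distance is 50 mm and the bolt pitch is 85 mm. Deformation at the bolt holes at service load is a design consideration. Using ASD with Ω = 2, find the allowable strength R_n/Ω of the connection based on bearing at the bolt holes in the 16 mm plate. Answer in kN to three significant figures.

899 kN

Per bolt r_n = 1.2 l_c t F_u ≤ 2.4 d t F_u; upper limit = 2.4 × 24 × 16 × 410 / 1000 = 377.9 kN.
Edge bolt: l_c = 50 − 27/2 = 36.5 mm → 1.2 × 36.5 × 16 × 410 / 1000 = 287.3 → r_n = 287.3 kN.
Interior bolts: l_c = 85 − 27 = 58 mm → 1.2 × 58 × 16 × 410 / 1000 = 456.6 → r_n = 377.9 kN.
R_n = 1 × 287.3 + 4 × 377.9 = 1799 kN.
Allowable strength R_n/Ω = 1799 / 2 = 899 kN.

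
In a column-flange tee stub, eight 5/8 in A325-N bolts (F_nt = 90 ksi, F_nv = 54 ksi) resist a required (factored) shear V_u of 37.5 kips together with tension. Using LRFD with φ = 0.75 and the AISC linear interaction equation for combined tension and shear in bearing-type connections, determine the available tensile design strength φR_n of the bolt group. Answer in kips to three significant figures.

A_b = π·0.625²/4 = 0.3068 in²; f_rv = 37.5 / (8 × 0.3068) = 15.28 ksi.
F'_nt = 1.3 F_nt − (F_nt / φF_nv) f_rv = 1.3·90 − (90/(0.75·54))·15.28 = 83.05 ksi, capped at F_nt → F'_nt = 83.05 ksi.
R_n = F'_nt · A_b · n = 83.05 × 0.3068 × 8 = 203.8 kips.
Design strength φR_n = 0.75 × 203.8 = 153 kips.

153 kips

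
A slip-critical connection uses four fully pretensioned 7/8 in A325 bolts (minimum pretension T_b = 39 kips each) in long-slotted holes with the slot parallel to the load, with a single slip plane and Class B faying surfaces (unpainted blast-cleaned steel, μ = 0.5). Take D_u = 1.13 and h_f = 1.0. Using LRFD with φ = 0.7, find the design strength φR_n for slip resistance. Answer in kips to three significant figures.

61.7 kips

R_n = μ · D_u · h_f · T_b · n_s · n_b = 0.5 × 1.13 × 1.0 × 39 × 1 × 4 = 88.14 kips.
Design strength φR_n = 0.7 × 88.14 = 61.7 kips.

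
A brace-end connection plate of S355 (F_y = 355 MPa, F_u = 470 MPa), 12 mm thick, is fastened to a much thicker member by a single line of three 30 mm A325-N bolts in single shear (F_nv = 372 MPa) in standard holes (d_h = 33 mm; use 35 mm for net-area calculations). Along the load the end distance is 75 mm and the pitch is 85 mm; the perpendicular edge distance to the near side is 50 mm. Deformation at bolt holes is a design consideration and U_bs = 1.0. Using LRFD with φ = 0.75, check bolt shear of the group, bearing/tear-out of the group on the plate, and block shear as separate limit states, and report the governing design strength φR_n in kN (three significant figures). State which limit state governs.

Bolt shear: A_b = π·30²/4 = 706.9 mm²; R_n = 372 × 706.9 × 3 × 1 / 1000 = 788.9 kN → 0.75 × 788.9 = 592 kN.
Bearing: edge l_c = 58.5, r_n = 395.9 kN; interior l_c = 52, r_n = 351.9 kN; R_n = 395.9 + 2·351.9 = 1100 kN → 825 kN.
Block shear: A_gv = 2940, A_nv = 1890, A_nt = 390 mm²; R_n = min(0.6F_uA_nv, 0.6F_yA_gv) + U_bs·F_u·A_nt = 716.3 kN → 537 kN.
Block shear governs: 537 kN.

537 kN (block shear governs)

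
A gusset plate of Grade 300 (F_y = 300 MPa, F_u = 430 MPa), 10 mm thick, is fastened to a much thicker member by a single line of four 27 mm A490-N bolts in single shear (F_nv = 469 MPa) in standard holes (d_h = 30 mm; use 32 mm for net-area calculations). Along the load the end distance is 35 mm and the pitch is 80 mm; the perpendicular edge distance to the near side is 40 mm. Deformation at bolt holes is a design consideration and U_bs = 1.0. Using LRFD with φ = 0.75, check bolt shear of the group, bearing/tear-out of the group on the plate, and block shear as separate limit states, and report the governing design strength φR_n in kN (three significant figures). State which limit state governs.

Bolt shear: A_b = π·27²/4 = 572.6 mm²; R_n = 469 × 572.6 × 4 × 1 / 1000 = 1074 kN → 0.75 × 1074 = 806 kN.
Bearing: edge l_c = 20, r_n = 103.2 kN; interior l_c = 50, r_n = 258 kN; R_n = 103.2 + 3·258 = 877.2 kN → 658 kN.
Block shear: A_gv = 2750, A_nv = 1630, A_nt = 240 mm²; R_n = min(0.6F_uA_nv, 0.6F_yA_gv) + U_bs·F_u·A_nt = 523.7 kN → 393 kN.
Block shear governs: 393 kN.

393 kN (block shear governs)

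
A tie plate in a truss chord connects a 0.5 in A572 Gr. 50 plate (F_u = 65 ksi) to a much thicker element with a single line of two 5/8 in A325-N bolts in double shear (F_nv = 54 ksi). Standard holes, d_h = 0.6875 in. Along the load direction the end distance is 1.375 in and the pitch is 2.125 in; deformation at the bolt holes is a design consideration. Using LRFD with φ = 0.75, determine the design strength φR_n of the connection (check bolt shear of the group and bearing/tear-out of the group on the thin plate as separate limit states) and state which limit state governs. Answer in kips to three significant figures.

49.7 kips (bolt shear governs)

Bolt shear: A_b = π·0.625²/4 = 0.3068 in²; R_n = 54 × 0.3068 × 2 × 2 = 66.27 kips → 0.75 × 66.27 = 49.7 kips.
Bearing (1.2 l_c t F_u ≤ 2.4 d t F_u): upper limit = 2.4·0.625·0.5·65 = 48.75 kips.
  Edge l_c = 1.375 − 0.6875/2 = 1.031 → r_n = 40.22 kips; interior l_c = 2.125 − 0.6875 = 1.438 → r_n = 48.75 kips.
  R_n,bearing = 1·40.22 + 1·48.75 = 88.97 kips → 0.75 × 88.97 = 66.7 kips.
Bolt shear governs: 49.7 kips.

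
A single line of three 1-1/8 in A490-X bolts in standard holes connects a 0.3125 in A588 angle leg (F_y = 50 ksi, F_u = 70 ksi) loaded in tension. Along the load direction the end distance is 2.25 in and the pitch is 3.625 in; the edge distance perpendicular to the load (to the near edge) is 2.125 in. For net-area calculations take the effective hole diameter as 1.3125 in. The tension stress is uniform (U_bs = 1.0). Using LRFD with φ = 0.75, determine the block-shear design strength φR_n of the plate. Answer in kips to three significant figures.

Shear plane L_v = 2.25 + 2·3.625 = 9.5 in; A_gv = 9.5 × 0.3125 = 2.969 in².
A_nv = (9.5 − 2.5·1.3125) × 0.3125 = 1.943 in².
A_nt = (2.125 − 0.5·1.3125) × 0.3125 = 0.459 in².
0.6 F_u A_nv = 81.62 kips; 0.6 F_y A_gv = 89.06 kips → shear rupture governs the shear term.
R_n = 81.62 + 1.0 × 70 × 0.459 = 113.8 kips.
Design strength φR_n = 0.75 × 113.8 = 85.3 kips.

85.3 kips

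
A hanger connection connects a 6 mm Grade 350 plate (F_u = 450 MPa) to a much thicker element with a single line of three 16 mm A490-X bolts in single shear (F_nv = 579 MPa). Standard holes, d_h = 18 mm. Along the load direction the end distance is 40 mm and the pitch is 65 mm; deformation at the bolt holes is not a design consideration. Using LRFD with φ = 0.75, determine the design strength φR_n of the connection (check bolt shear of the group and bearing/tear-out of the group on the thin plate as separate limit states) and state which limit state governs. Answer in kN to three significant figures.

262 kN (bolt shear governs)

Bolt shear: A_b = π·16²/4 = 201.1 mm²; R_n = 579 × 201.1 × 3 × 1 / 1000 = 349.2 kN → 0.75 × 349.2 = 262 kN.
Bearing (1.5 l_c t F_u ≤ 3.0 d t F_u): upper limit = 3.0·16·6·450 / 1000 = 129.6 kN.
  Edge l_c = 40 − 18/2 = 31 → r_n = 125.5 kN; interior l_c = 65 − 18 = 47 → r_n = 129.6 kN.
  R_n,bearing = 1·125.5 + 2·129.6 = 384.8 kN → 0.75 × 384.8 = 289 kN.
Bolt shear governs: 262 kN.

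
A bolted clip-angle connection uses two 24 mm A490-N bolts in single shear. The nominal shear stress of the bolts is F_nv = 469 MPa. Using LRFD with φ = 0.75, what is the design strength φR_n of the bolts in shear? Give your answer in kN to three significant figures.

A_b = π × 24² / 4 = 452.4 mm².
R_n = F_nv · A_b · n · n_s = 469 × 452.4 × 2 × 1 / 1000 = 424.3 kN.
Design strength φR_n = 0.75 × 424.3 = 318 kN.

318 kN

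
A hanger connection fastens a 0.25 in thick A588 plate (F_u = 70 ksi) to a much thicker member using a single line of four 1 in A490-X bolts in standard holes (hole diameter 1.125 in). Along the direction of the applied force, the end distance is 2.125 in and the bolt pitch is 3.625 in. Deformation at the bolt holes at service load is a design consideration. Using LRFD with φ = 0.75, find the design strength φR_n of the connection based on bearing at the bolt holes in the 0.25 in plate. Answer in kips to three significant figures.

119 kips

Per bolt r_n = 1.2 l_c t F_u ≤ 2.4 d t F_u; upper limit = 2.4 × 1 × 0.25 × 70 = 42 kips.
Edge bolt: l_c = 2.125 − 1.125/2 = 1.562 in → 1.2 × 1.562 × 0.25 × 70 = 32.81 → r_n = 32.81 kips.
Interior bolts: l_c = 3.625 − 1.125 = 2.5 in → 1.2 × 2.5 × 0.25 × 70 = 52.5 → r_n = 42 kips.
R_n = 1 × 32.81 + 3 × 42 = 158.8 kips.
Design strength φR_n = 0.75 × 158.8 = 119 kips.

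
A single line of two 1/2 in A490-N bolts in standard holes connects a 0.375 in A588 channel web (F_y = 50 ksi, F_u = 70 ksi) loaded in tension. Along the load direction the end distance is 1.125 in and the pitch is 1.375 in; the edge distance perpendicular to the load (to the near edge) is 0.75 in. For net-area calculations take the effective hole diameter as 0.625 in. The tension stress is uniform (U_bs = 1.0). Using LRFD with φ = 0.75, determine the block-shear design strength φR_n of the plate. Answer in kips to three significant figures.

27.1 kips

Shear plane L_v = 1.125 + 1·1.375 = 2.5 in; A_gv = 2.5 × 0.375 = 0.9375 in².
A_nv = (2.5 − 1.5·0.625) × 0.375 = 0.5859 in².
A_nt = (0.75 − 0.5·0.625) × 0.375 = 0.1641 in².
0.6 F_u A_nv = 24.61 kips; 0.6 F_y A_gv = 28.12 kips → shear rupture governs the shear term.
R_n = 24.61 + 1.0 × 70 × 0.1641 = 36.09 kips.
Design strength φR_n = 0.75 × 36.09 = 27.1 kips.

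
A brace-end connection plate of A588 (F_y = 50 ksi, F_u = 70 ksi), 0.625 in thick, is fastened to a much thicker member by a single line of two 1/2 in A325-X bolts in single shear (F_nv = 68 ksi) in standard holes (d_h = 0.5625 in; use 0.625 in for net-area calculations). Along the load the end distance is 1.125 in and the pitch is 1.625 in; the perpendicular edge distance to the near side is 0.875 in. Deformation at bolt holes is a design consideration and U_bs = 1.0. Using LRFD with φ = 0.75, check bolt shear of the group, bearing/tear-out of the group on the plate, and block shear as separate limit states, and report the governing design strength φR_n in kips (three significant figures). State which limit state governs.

Bolt shear: A_b = π·0.5²/4 = 0.1963 in²; R_n = 68 × 0.1963 × 2 × 1 = 26.7 kips → 0.75 × 26.7 = 20 kips.
Bearing: edge l_c = 0.8438, r_n = 44.3 kips; interior l_c = 1.062, r_n = 52.5 kips; R_n = 44.3 + 1·52.5 = 96.8 kips → 72.6 kips.
Block shear: A_gv = 1.719, A_nv = 1.133, A_nt = 0.3516 in²; R_n = min(0.6F_uA_nv, 0.6F_yA_gv) + U_bs·F_u·A_nt = 72.19 kips → 54.1 kips.
Bolt shear governs: 20 kips.

20 kips (bolt shear governs)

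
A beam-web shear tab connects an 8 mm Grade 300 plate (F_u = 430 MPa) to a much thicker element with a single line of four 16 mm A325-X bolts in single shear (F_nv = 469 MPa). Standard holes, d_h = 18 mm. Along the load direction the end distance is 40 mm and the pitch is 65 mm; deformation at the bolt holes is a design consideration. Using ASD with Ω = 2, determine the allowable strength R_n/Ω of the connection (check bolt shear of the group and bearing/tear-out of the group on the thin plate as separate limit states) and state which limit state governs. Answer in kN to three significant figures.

Bolt shear: A_b = π·16²/4 = 201.1 mm²; R_n = 469 × 201.1 × 4 × 1 / 1000 = 377.2 kN → 377.2 / 2 = 189 kN.
Bearing (1.2 l_c t F_u ≤ 2.4 d t F_u): upper limit = 2.4·16·8·430 / 1000 = 132.1 kN.
  Edge l_c = 40 − 18/2 = 31 → r_n = 128 kN; interior l_c = 65 − 18 = 47 → r_n = 132.1 kN.
  R_n,bearing = 1·128 + 3·132.1 = 524.3 kN → 524.3 / 2 = 262 kN.
Bolt shear governs: 189 kN.

189 kN (bolt shear governs)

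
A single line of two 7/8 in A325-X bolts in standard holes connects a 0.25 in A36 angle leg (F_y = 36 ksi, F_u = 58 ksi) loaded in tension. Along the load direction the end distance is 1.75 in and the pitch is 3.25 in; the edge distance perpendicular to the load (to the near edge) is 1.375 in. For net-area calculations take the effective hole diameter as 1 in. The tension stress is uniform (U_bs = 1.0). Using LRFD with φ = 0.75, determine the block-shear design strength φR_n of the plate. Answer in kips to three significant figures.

29.8 kips

Shear plane L_v = 1.75 + 1·3.25 = 5 in; A_gv = 5 × 0.25 = 1.25 in².
A_nv = (5 − 1.5·1) × 0.25 = 0.875 in².
A_nt = (1.375 − 0.5·1) × 0.25 = 0.2188 in².
0.6 F_u A_nv = 30.45 kips; 0.6 F_y A_gv = 27 kips → shear yielding governs the shear term.
R_n = 27 + 1.0 × 58 × 0.2188 = 39.69 kips.
Design strength φR_n = 0.75 × 39.69 = 29.8 kips.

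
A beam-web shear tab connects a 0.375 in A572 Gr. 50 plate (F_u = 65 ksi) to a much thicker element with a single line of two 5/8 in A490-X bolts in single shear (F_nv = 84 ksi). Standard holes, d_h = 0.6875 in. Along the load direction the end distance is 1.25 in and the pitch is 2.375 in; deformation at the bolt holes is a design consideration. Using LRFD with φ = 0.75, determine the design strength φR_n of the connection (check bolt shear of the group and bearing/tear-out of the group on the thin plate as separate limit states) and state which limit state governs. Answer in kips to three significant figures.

Bolt shear: A_b = π·0.625²/4 = 0.3068 in²; R_n = 84 × 0.3068 × 2 × 1 = 51.54 kips → 0.75 × 51.54 = 38.7 kips.
Bearing (1.2 l_c t F_u ≤ 2.4 d t F_u): upper limit = 2.4·0.625·0.375·65 = 36.56 kips.
  Edge l_c = 1.25 − 0.6875/2 = 0.9062 → r_n = 26.51 kips; interior l_c = 2.375 − 0.6875 = 1.688 → r_n = 36.56 kips.
  R_n,bearing = 1·26.51 + 1·36.56 = 63.07 kips → 0.75 × 63.07 = 47.3 kips.
Bolt shear governs: 38.7 kips.

38.7 kips (bolt shear governs)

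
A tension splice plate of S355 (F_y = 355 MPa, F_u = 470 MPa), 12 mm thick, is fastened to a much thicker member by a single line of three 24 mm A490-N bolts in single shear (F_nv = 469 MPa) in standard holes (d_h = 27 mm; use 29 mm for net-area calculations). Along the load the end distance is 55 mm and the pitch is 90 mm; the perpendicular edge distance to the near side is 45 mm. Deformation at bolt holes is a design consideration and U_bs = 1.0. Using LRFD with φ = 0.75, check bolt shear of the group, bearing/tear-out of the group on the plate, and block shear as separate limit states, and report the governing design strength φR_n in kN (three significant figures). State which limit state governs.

477 kN (bolt shear governs)

Bolt shear: A_b = π·24²/4 = 452.4 mm²; R_n = 469 × 452.4 × 3 × 1 / 1000 = 636.5 kN → 0.75 × 636.5 = 477 kN.
Bearing: edge l_c = 41.5, r_n = 280.9 kN; interior l_c = 63, r_n = 324.9 kN; R_n = 280.9 + 2·324.9 = 930.6 kN → 698 kN.
Block shear: A_gv = 2820, A_nv = 1950, A_nt = 366 mm²; R_n = min(0.6F_uA_nv, 0.6F_yA_gv) + U_bs·F_u·A_nt = 721.9 kN → 541 kN.
Bolt shear governs: 477 kN.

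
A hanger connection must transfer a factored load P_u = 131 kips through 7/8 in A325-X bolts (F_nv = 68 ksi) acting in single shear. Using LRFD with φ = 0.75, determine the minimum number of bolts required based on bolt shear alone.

A_b = π·0.875²/4 = 0.6013 in².
Per-bolt design strength φR_n = 0.75 × 68 × 0.6013 × 1 = 30.67 kips.
n ≥ 131 / 30.67 = 4.272 → use 5 bolts.

5 bolts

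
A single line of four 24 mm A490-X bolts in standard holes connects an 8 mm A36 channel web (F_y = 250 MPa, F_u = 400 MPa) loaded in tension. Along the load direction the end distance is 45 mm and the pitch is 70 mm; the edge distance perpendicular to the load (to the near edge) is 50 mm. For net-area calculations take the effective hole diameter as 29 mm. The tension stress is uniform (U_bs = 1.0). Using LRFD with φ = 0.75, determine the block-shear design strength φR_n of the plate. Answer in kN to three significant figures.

Shear plane L_v = 45 + 3·70 = 255 mm; A_gv = 255 × 8 = 2040 mm².
A_nv = (255 − 3.5·29) × 8 = 1228 mm².
A_nt = (50 − 0.5·29) × 8 = 284 mm².
0.6 F_u A_nv = 294.7 kN; 0.6 F_y A_gv = 306 kN → shear rupture governs the shear term.
R_n = 294.7 + 1.0 × 400 × 284 / 1000 = 408.3 kN.
Design strength φR_n = 0.75 × 408.3 = 306 kN.

306 kN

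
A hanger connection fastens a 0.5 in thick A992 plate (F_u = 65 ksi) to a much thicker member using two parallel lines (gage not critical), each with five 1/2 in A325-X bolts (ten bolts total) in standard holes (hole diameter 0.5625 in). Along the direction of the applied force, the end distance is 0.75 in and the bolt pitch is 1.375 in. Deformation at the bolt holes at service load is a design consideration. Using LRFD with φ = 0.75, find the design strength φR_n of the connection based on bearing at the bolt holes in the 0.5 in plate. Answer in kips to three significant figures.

Per bolt r_n = 1.2 l_c t F_u ≤ 2.4 d t F_u; upper limit = 2.4 × 0.5 × 0.5 × 65 = 39 kips.
Edge bolt: l_c = 0.75 − 0.5625/2 = 0.4688 in → 1.2 × 0.4688 × 0.5 × 65 = 18.28 → r_n = 18.28 kips.
Interior bolts: l_c = 1.375 − 0.5625 = 0.8125 in → 1.2 × 0.8125 × 0.5 × 65 = 31.69 → r_n = 31.69 kips.
R_n = 2 × 18.28 + 8 × 31.69 = 290.1 kips.
Design strength φR_n = 0.75 × 290.1 = 218 kips.

218 kips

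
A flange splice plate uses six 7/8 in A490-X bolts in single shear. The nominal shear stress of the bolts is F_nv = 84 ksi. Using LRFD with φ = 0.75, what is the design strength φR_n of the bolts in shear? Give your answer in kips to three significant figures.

227 kips

A_b = π × 0.875² / 4 = 0.6013 in².
R_n = F_nv · A_b · n · n_s = 84 × 0.6013 × 6 × 1 = 303.1 kips.
Design strength φR_n = 0.75 × 303.1 = 227 kips.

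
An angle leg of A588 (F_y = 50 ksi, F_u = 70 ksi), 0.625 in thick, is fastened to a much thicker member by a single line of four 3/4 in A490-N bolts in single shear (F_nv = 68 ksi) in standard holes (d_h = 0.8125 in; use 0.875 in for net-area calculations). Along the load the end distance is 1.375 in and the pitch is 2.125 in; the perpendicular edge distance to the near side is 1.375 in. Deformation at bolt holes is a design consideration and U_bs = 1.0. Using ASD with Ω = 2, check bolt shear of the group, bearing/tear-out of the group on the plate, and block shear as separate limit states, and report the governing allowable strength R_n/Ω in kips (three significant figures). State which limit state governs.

Bolt shear: A_b = π·0.75²/4 = 0.4418 in²; R_n = 68 × 0.4418 × 4 × 1 = 120.2 kips → 120.2 / 2 = 60.1 kips.
Bearing: edge l_c = 0.9688, r_n = 50.86 kips; interior l_c = 1.312, r_n = 68.91 kips; R_n = 50.86 + 3·68.91 = 257.6 kips → 129 kips.
Block shear: A_gv = 4.844, A_nv = 2.93, A_nt = 0.5859 in²; R_n = min(0.6F_uA_nv, 0.6F_yA_gv) + U_bs·F_u·A_nt = 164.1 kips → 82 kips.
Bolt shear governs: 60.1 kips.

60.1 kips (bolt shear governs)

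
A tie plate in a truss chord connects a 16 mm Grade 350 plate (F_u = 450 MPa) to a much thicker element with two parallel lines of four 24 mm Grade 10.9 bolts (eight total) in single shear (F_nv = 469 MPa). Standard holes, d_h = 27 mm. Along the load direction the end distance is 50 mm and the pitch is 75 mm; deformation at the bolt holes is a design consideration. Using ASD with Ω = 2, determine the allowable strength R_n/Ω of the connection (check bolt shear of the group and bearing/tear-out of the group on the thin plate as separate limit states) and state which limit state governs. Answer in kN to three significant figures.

849 kN (bolt shear governs)

Bolt shear: A_b = π·24²/4 = 452.4 mm²; R_n = 469 × 452.4 × 8 × 1 / 1000 = 1697 kN → 1697 / 2 = 849 kN.
Bearing (1.2 l_c t F_u ≤ 2.4 d t F_u): upper limit = 2.4·24·16·450 / 1000 = 414.7 kN.
  Edge l_c = 50 − 27/2 = 36.5 → r_n = 315.4 kN; interior l_c = 75 − 27 = 48 → r_n = 414.7 kN.
  R_n,bearing = 2·315.4 + 6·414.7 = 3119 kN → 3119 / 2 = 1560 kN.
Bolt shear governs: 849 kN.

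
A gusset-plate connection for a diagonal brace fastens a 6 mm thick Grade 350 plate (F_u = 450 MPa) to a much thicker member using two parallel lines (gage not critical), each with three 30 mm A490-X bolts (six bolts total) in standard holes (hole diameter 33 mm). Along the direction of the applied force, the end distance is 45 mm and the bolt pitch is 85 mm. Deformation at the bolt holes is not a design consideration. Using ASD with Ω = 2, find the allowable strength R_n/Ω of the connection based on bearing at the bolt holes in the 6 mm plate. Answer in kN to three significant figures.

537 kN

Per bolt r_n = 1.5 l_c t F_u ≤ 3.0 d t F_u; upper limit = 3.0 × 30 × 6 × 450 / 1000 = 243 kN.
Edge bolt: l_c = 45 − 33/2 = 28.5 mm → 1.5 × 28.5 × 6 × 450 / 1000 = 115.4 → r_n = 115.4 kN.
Interior bolts: l_c = 85 − 33 = 52 mm → 1.5 × 52 × 6 × 450 / 1000 = 210.6 → r_n = 210.6 kN.
R_n = 2 × 115.4 + 4 × 210.6 = 1073 kN.
Allowable strength R_n/Ω = 1073 / 2 = 537 kN.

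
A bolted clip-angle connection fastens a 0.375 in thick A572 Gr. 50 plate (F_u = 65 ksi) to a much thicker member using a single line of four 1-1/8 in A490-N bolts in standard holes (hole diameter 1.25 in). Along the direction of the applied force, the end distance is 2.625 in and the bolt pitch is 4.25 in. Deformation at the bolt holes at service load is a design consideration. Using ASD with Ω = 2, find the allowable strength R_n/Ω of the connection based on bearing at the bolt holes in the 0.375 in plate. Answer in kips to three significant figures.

Per bolt r_n = 1.2 l_c t F_u ≤ 2.4 d t F_u; upper limit = 2.4 × 1.125 × 0.375 × 65 = 65.81 kips.
Edge bolt: l_c = 2.625 − 1.25/2 = 2 in → 1.2 × 2 × 0.375 × 65 = 58.5 → r_n = 58.5 kips.
Interior bolts: l_c = 4.25 − 1.25 = 3 in → 1.2 × 3 × 0.375 × 65 = 87.75 → r_n = 65.81 kips.
R_n = 1 × 58.5 + 3 × 65.81 = 255.9 kips.
Allowable strength R_n/Ω = 255.9 / 2 = 128 kips.

128 kips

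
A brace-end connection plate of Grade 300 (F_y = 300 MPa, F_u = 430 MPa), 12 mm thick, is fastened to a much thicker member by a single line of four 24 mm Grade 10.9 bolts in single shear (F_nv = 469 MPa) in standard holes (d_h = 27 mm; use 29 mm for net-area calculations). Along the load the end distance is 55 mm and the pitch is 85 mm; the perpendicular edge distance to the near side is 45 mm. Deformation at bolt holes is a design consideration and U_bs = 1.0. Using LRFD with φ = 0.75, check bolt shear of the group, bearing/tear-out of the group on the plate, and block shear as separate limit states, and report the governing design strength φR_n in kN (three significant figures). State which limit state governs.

602 kN (block shear governs)

Bolt shear: A_b = π·24²/4 = 452.4 mm²; R_n = 469 × 452.4 × 4 × 1 / 1000 = 848.7 kN → 0.75 × 848.7 = 637 kN.
Bearing: edge l_c = 41.5, r_n = 257 kN; interior l_c = 58, r_n = 297.2 kN; R_n = 257 + 3·297.2 = 1149 kN → 861 kN.
Block shear: A_gv = 3720, A_nv = 2502, A_nt = 366 mm²; R_n = min(0.6F_uA_nv, 0.6F_yA_gv) + U_bs·F_u·A_nt = 802.9 kN → 602 kN.
Block shear governs: 602 kN.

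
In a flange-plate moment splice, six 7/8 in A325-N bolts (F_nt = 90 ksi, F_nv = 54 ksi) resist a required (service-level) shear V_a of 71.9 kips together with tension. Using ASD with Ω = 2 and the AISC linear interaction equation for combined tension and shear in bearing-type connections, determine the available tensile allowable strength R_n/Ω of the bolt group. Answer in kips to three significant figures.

91.2 kips

A_b = π·0.875²/4 = 0.6013 in²; f_rv = 71.9 / (6 × 0.6013) = 19.93 ksi.
F'_nt = 1.3 F_nt − (Ω F_nt / F_nv) f_rv = 1.3·90 − (2·90/54)·19.93 = 50.57 ksi, capped at F_nt → F'_nt = 50.57 ksi.
R_n = F'_nt · A_b · n = 50.57 × 0.6013 × 6 = 182.5 kips.
Allowable strength R_n/Ω = 182.5 / 2 = 91.2 kips.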